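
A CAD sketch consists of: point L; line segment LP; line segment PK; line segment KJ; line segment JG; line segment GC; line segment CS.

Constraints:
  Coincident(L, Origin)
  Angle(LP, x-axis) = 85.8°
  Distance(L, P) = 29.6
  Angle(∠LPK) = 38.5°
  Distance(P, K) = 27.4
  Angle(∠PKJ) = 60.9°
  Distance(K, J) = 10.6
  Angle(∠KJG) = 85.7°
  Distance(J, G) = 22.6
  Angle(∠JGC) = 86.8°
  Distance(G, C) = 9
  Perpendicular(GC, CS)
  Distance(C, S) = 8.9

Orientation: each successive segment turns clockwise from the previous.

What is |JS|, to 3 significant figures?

15.7

L is at the origin; LP runs at 85.8° with length 29.6, so P = (2.17, 29.5). ∠LPK = 38.5° gives PK at -55.7° from the x-axis; with |PK| = 27.4, K = (17.6, 6.89). ∠PKJ = 60.9° gives KJ at -175° from the x-axis; with |KJ| = 10.6, J = (7.05, 5.92). ∠KJG = 85.7° gives JG at 90.9° from the x-axis; with |JG| = 22.6, G = (6.70, 28.5). ∠JGC = 86.8° gives GC at -2.30° from the x-axis; with |GC| = 9.0, C = (15.7, 28.2). GC is perpendicular to CS, so CS runs at -92.3°; with |CS| = 8.9, S = (15.3, 19.3). Then |JS| = |S − J| = 15.7.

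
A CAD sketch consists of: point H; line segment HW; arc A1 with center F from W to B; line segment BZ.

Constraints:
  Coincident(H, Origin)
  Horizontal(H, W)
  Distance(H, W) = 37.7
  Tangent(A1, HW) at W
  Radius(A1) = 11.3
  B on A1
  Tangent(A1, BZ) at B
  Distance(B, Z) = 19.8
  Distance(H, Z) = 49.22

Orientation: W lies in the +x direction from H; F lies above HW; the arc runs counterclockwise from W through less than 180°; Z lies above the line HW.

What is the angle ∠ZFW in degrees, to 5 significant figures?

174.69°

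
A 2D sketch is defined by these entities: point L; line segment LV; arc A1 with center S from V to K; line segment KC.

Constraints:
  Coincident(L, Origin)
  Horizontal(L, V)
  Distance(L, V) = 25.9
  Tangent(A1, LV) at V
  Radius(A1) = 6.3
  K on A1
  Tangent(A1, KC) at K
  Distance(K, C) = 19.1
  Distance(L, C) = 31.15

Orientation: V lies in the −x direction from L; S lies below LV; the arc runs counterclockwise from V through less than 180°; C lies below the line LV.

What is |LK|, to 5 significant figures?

32.435

Checks: L = (0.00, 0.00) ✓; |SK| = 6.300 ✓; ∠(SK, KC) = 90.00° ✓; |KC| = 19.10 ✓; |LC| = 31.15 ✓.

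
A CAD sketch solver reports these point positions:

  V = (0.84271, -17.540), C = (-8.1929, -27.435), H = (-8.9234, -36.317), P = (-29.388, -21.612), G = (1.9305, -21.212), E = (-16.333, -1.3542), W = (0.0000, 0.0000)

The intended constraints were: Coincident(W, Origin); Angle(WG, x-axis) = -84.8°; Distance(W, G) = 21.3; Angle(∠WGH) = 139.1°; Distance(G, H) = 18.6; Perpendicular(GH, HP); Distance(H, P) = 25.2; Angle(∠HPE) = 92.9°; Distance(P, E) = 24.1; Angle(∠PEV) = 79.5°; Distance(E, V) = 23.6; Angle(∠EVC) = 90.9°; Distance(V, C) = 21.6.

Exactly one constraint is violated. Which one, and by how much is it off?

Distance(V, C) = 21.6 — off by 8.20.

W = (0.00, 0.00) ✓; WG at -84.80° ✓; |WG| = 21.30 ✓; ∠WGH = 139.1° ✓; |GH| = 18.60 ✓; ∠(GH, HP) = 90.00° ✓; |HP| = 25.20 ✓; ∠HPE = 92.90° ✓; |PE| = 24.10 ✓; ∠PEV = 79.50° ✓; |EV| = 23.60 ✓; ∠EVC = 90.90° ✓; |VC| = 13.40 ✗.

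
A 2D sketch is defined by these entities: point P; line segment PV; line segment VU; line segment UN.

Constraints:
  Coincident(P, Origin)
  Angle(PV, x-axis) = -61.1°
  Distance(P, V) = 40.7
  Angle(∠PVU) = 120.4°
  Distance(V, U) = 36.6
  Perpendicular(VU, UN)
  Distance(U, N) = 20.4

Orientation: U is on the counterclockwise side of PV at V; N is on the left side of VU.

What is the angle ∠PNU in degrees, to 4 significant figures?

104.4°

P is at the origin; PV runs at -61.1° with length 40.7, so V = 40.7·(cos -61.1°, sin -61.1°) = (19.67, -35.63). ∠PVU = 120.4°, so VU runs at -61.1° + (180° − 120.4°) = -1.500° from the x-axis; with |VU| = 36.6, U = V + 36.6·(cos -1.500°, sin -1.500°) = (56.26, -36.59). VU ⟂ UN; with |UN| = 20.4 on the left of VU, N = U + 20.4·(0.02618, 0.9997) = (56.79, -16.20). Then cos ∠PNU = NP·NU / (|NP||NU|), giving 104.4°.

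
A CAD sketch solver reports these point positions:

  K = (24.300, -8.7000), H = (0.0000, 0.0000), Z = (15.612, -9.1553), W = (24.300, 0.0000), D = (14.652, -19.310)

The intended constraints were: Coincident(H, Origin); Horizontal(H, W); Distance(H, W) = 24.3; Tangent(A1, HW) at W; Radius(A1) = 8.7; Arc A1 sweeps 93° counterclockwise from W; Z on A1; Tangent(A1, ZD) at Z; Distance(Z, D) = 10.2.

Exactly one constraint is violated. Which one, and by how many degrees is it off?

Tangent(A1, ZD) at Z — off by 8.40°.

H = (0.00, 0.00) ✓; H.y = 0.00, W.y = 0.00 ✓; |HW| = 24.30 ✓; ∠(KW, WH) = 90.00° ✓; |KW| = 8.700 ✓; bearing(K→Z) − bearing(K→W) = 93.00° ✓; |KZ| = 8.700 ✓; ∠(KZ, ZD) = 98.40° ✗; |ZD| = 10.20 ✓.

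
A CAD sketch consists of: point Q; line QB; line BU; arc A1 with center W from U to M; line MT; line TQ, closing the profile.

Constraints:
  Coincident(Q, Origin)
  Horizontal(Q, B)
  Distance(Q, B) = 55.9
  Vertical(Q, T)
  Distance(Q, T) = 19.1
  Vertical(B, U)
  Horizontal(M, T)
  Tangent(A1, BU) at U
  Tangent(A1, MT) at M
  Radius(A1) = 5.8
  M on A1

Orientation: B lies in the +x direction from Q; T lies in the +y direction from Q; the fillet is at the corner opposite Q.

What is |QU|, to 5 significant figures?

57.460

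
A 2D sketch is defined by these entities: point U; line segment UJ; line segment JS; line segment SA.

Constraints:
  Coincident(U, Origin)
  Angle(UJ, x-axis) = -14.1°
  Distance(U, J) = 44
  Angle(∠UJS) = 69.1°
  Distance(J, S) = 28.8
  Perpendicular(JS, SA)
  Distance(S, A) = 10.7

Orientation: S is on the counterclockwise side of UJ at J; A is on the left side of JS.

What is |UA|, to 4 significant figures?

33.11

U is at the origin; UJ runs at -14.1° with length 44.0, so J = 44.0·(cos -14.1°, sin -14.1°) = (42.67, -10.72). ∠UJS = 69.1°, so JS runs at -14.1° + (180° − 69.1°) = 96.80° from the x-axis; with |JS| = 28.8, S = J + 28.8·(cos 96.80°, sin 96.80°) = (39.26, 17.88). The perpendicularity gives SA at right angles to JS; with |SA| = 10.7 on the left of JS, A = S + 10.7·(-0.9930, -0.1184) = (28.64, 16.61). Then |UA| = |A − U| = 33.11.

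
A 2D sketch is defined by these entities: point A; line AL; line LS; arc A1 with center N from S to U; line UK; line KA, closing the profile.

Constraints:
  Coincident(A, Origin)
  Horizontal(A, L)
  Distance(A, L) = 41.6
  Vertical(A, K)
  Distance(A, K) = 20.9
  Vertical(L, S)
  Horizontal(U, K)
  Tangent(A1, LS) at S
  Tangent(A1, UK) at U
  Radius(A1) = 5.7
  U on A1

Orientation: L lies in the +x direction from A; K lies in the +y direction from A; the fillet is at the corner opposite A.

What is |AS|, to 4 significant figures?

44.29

A is at the origin; A and L share the same y with |AL| = 41.6 and L on the +x side, so L = (41.60, 0.000). A and K share the same x with |AK| = 20.9 and K on the +y side, so K = (0.000, 20.90). The virtual corner opposite A is at (41.60, 20.90). A1 meets LS tangentially, so NS is at right angles to LS and since A1 is tangent to UK there, NU ⟂ UK, with radius 5.7, so the center N sits 5.7 in from both sides at N = (35.90, 15.20). That places the tangent points at S = (41.60, 15.20) on LS and U = (35.90, 20.90) on UK. Then |AS| = |S − A| = 44.29.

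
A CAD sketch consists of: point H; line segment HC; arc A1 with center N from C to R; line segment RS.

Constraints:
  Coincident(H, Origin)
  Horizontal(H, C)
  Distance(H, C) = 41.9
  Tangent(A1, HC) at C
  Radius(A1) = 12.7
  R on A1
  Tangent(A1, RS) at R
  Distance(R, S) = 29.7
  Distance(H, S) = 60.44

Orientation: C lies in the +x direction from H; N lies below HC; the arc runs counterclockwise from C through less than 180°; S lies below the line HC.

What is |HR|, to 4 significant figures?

34.55

Checks: |NC| = 12.70 ✓; |NR| = 12.70 ✓; ∠(NR, RS) = 90.00° ✓; |RS| = 29.70 ✓; |HS| = 60.44 ✓.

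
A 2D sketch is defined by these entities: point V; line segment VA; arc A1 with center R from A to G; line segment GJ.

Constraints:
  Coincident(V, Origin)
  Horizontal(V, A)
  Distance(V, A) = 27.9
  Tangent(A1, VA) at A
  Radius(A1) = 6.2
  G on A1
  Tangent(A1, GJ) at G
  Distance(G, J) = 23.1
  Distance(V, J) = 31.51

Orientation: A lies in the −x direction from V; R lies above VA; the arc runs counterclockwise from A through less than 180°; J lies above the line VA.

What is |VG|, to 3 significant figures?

22.4

V is at the origin; V and A share the same y with |VA| = 27.9 and A on the −x side, so A = (-27.9, 0.00). A1 meets VA tangentially, so RA is at right angles to VA, so R = A + (0, 6.2) = (-27.9, 6.20). Since RG ⟂ GJ (tangency), |RJ| = √(6.2² + 23.1²) = 23.9 regardless of where G sits on A1. So J lies on both circle(V, 31.51) and circle(R, 23.9); the above-VA intersection is J = (-16.2, 27.0). G is the foot of the tangent from J: G = (-21.9, 4.66).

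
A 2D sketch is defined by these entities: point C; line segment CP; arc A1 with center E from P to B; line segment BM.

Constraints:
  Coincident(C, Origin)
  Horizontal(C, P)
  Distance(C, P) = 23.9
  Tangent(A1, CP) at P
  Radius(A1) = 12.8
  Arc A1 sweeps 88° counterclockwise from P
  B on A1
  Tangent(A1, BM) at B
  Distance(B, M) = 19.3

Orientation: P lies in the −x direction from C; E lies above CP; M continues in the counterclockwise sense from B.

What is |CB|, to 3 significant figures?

16.6

C is at the origin; C and P share the same y with |CP| = 23.9 and P on the −x side, so P = (-23.9, 0.00). The tangent condition forces EP to be normal to CP, so E = P + (0, 12.8) = (-23.9, 12.8). On A1, P sits at bearing -90° from E; an 88° counterclockwise sweep puts B at bearing -2°, so B = E + 12.8·(cos -2°, sin -2°) = (-11.1, 12.4). Then |CB| = |B − C| = 16.6.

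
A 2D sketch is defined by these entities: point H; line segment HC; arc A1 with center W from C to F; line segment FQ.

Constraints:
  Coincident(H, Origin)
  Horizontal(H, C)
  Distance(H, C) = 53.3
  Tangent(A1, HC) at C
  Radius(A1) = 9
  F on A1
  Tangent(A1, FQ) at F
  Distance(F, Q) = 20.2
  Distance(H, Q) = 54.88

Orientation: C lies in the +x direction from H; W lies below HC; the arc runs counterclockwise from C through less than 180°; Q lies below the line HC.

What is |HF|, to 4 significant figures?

45.39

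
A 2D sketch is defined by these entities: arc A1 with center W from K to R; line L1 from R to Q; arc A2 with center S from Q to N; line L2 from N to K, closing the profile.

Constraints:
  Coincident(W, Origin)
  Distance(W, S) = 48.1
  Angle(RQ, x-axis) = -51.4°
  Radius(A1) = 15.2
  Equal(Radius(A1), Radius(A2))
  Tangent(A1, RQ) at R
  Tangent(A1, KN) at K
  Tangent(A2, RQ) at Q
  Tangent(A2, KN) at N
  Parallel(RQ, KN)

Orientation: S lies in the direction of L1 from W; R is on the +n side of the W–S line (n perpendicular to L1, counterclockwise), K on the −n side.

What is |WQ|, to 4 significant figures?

50.44

The slot axis is L1's direction at -51.4°, so u = (cos -51.4°, sin -51.4°) = (0.6239, -0.7815) and n = (−sin -51.4°, cos -51.4°) = (0.7815, 0.6239). W is at the origin and S lies 48.1 along u from W, so S = 48.1·u = (30.01, -37.59). Tangency of A1 to both parallel lines with radius 15.2 puts R and K at W ± 15.2·n: R = (11.88, 9.483), K = (-11.88, -9.483). Equal radii place Q and N the same way about S: Q = S + 15.2·n = (41.89, -28.11), N = S − 15.2·n = (18.13, -47.07). Then |WQ| = |Q − W| = 50.44.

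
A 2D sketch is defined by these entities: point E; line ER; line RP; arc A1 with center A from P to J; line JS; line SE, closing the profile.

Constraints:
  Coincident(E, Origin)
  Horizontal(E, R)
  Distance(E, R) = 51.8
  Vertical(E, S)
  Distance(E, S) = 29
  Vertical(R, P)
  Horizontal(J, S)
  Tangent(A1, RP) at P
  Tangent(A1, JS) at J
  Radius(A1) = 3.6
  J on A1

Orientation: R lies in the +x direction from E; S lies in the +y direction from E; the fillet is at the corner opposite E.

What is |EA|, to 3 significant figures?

54.5

E is at the origin; E and R share the same y with |ER| = 51.8 and R on the +x side, so R = (51.8, 0.00). E and S share the same x with |ES| = 29.0 and S on the +y side, so S = (0.00, 29.0). The virtual corner opposite E is at (51.8, 29.0). Since A1 is tangent to RP there, AP ⟂ RP and A1 meets JS tangentially, so AJ is at right angles to JS, with radius 3.6, so the center A sits 3.6 in from both sides at A = (48.2, 25.4). Then |EA| = |A − E| = 54.5.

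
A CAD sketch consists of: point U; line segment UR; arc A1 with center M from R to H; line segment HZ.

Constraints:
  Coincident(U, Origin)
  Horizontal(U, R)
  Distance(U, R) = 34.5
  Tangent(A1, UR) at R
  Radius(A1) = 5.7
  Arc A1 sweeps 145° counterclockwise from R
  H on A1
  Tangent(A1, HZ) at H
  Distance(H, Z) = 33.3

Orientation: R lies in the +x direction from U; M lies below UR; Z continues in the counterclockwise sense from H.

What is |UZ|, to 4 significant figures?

65.51

On A1, R sits at bearing 90° from M; a 145° counterclockwise sweep puts H at bearing 235°, so H = M + 5.7·(cos 235°, sin 235°) = (31.23, -10.37). A1 meets HZ tangentially, so MH is at right angles to HZ, so HZ runs along (−sin 235°, cos 235°); with |HZ| = 33.3, Z = (58.51, -29.47). Then |UZ| = |Z − U| = 65.51.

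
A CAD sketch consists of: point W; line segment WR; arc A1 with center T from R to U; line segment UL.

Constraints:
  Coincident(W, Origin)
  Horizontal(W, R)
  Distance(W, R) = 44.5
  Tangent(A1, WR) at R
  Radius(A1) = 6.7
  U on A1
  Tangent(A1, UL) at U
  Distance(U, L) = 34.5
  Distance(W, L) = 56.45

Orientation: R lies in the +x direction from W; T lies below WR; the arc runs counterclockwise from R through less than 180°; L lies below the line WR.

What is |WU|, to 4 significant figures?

38.41

Checks: |TU| = 6.700 ✓; ∠(TU, UL) = 90.00° ✓; |UL| = 34.50 ✓; |WL| = 56.45 ✓.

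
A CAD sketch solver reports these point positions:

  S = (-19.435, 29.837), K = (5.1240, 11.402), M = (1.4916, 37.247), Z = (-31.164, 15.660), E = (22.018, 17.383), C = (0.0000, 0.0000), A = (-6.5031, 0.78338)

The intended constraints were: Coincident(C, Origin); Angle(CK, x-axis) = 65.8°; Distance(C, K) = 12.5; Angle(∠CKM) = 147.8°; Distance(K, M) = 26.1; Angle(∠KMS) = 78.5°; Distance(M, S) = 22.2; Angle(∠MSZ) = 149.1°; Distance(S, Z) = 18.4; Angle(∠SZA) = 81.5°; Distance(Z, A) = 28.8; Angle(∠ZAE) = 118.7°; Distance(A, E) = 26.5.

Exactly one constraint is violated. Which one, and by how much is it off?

Distance(A, E) = 26.5 — off by 6.50.

C = (0.00, 0.00) ✓; CK at 65.80° ✓; |CK| = 12.50 ✓; ∠CKM = 147.8° ✓; |KM| = 26.10 ✓; ∠KMS = 78.50° ✓; |MS| = 22.20 ✓; ∠MSZ = 149.1° ✓; |SZ| = 18.40 ✓; ∠SZA = 81.50° ✓; |ZA| = 28.80 ✓; ∠ZAE = 118.7° ✓; |AE| = 33.00 ✗.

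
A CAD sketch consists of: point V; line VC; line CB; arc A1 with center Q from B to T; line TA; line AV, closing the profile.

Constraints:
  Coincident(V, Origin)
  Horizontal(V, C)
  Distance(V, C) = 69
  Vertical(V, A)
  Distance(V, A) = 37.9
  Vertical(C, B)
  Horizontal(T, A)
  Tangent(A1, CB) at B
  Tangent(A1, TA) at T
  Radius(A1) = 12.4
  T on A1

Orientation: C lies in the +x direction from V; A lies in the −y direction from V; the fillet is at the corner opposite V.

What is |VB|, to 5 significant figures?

73.561

The virtual corner opposite V is at (69.000, -37.900). Since A1 is tangent to CB there, QB ⟂ CB and A1 meets TA tangentially, so QT is at right angles to TA, with radius 12.4, so the center Q sits 12.4 in from both sides at Q = (56.600, -25.500). That places the tangent points at B = (69.000, -25.500) on CB and T = (56.600, -37.900) on TA. Then |VB| = |B − V| = 73.561.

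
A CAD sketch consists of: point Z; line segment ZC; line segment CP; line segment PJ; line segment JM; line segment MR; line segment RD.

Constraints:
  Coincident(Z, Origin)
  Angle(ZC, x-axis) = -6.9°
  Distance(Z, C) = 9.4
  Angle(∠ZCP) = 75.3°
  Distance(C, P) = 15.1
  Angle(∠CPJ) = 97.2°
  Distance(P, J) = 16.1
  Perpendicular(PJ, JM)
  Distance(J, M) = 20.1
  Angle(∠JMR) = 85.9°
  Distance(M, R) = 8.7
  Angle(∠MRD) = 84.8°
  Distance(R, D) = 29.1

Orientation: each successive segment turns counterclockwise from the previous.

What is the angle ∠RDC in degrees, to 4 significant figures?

20.76°

Z is at the origin; ZC runs at -6.9° with length 9.4, so C = (9.332, -1.129). ∠ZCP = 75.3° gives CP at 97.80° from the x-axis; with |CP| = 15.1, P = (7.283, 13.83). ∠CPJ = 97.2° gives PJ at -179.4° from the x-axis; with |PJ| = 16.1, J = (-8.817, 13.66). PJ ⟂ JM, so JM runs at -89.40°; with |JM| = 20.1, M = (-8.606, -6.436). ∠JMR = 85.9° gives MR at 4.700° from the x-axis; with |MR| = 8.7, R = (0.06472, -5.724). ∠MRD = 84.8° gives RD at 99.90° from the x-axis; with |RD| = 29.1, D = (-4.938, 22.94). Then cos ∠RDC = DR·DC / (|DR||DC|), giving 20.76°.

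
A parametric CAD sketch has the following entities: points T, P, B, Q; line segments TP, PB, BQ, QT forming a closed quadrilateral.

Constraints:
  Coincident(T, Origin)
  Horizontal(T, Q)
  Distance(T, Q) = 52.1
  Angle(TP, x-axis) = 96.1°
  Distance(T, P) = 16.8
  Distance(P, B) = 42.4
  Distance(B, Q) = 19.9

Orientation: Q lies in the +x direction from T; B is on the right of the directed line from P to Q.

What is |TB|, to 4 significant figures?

34.14

Checks: |PB| = 42.40 ✓; |BQ| = 19.90 ✓.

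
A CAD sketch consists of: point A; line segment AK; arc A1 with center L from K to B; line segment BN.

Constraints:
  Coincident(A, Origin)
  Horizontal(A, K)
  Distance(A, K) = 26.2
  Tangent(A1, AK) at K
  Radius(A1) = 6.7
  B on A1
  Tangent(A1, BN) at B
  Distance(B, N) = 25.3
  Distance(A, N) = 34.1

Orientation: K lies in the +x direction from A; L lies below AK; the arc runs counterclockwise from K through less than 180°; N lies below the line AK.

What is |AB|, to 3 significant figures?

20.4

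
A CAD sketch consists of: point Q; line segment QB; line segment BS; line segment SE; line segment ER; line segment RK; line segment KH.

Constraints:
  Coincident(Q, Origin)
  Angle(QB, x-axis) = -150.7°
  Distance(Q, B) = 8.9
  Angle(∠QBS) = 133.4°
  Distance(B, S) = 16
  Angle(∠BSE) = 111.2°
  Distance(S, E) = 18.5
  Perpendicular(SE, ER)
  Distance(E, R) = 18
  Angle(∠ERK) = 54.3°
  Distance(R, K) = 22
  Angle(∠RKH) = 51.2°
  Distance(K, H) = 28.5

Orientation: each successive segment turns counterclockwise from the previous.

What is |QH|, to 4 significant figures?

39.37

Q is at the origin; QB runs at -150.7° with length 8.9, so B = (-7.761, -4.356). ∠QBS = 133.4° gives BS at -104.1° from the x-axis; with |BS| = 16.0, S = (-11.66, -19.87). ∠BSE = 111.2° gives SE at -35.30° from the x-axis; with |SE| = 18.5, E = (3.439, -30.56). SE is perpendicular to ER, so ER runs at 54.70°; with |ER| = 18.0, R = (13.84, -15.87). ∠ERK = 54.3° gives RK at -179.6° from the x-axis; with |RK| = 22.0, K = (-8.159, -16.03). ∠RKH = 51.2° gives KH at -50.80° from the x-axis; with |KH| = 28.5, H = (9.854, -38.11). Then |QH| = |H − Q| = 39.37.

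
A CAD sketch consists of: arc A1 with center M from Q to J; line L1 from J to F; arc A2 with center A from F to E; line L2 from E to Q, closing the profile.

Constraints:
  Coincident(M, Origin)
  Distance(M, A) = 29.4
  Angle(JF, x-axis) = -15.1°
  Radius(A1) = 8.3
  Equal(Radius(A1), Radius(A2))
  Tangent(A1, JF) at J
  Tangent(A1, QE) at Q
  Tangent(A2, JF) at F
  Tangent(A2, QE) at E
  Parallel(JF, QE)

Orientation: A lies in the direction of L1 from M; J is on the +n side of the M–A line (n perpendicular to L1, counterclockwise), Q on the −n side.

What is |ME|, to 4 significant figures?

30.55

The slot axis is L1's direction at -15.1°, so u = (cos -15.1°, sin -15.1°) = (0.9655, -0.2605) and n = (−sin -15.1°, cos -15.1°) = (0.2605, 0.9655). M is at the origin and A lies 29.4 along u from M, so A = 29.4·u = (28.38, -7.659). Tangency of A1 to both parallel lines with radius 8.3 puts J and Q at M ± 8.3·n: J = (2.162, 8.013), Q = (-2.162, -8.013). Equal radii place F and E the same way about A: F = A + 8.3·n = (30.55, 0.3546), E = A − 8.3·n = (26.22, -15.67). Then |ME| = |E − M| = 30.55.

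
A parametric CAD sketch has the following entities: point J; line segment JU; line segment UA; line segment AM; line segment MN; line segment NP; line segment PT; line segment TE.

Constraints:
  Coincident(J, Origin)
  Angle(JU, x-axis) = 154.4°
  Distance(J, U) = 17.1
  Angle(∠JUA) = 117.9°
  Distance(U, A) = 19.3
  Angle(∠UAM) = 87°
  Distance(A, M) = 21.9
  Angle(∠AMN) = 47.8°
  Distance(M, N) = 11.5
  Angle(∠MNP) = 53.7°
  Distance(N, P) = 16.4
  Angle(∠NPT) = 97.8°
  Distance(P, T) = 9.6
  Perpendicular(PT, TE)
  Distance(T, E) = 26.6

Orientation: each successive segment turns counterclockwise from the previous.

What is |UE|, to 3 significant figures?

28.2

∠NPT = 97.8° gives PT at -69.8° from the x-axis; with |PT| = 9.6, T = (-26.5, -26.3). The perpendicularity gives TE at right angles to PT, so TE runs at 20.2°; with |TE| = 26.6, E = (-1.55, -17.1). Then |UE| = |E − U| = 28.2.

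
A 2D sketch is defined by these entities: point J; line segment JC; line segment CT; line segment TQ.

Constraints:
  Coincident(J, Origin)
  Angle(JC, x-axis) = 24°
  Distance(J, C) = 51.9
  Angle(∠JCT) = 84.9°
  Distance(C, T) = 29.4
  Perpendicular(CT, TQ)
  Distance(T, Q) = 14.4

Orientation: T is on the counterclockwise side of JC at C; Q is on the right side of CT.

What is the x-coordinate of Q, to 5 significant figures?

45.697

J is at the origin; JC runs at 24.0° with length 51.9, so C = 51.9·(cos 24.0°, sin 24.0°) = (47.413, 21.110). ∠JCT = 84.9°, so CT runs at 24.0° + (180° − 84.9°) = 119.10° from the x-axis; with |CT| = 29.4, T = C + 29.4·(cos 119.10°, sin 119.10°) = (33.115, 46.799). CT is perpendicular to TQ; with |TQ| = 14.4 on the right of CT, Q = T + 14.4·(0.87377, 0.48634) = (45.697, 53.802). So Q.x = 45.697.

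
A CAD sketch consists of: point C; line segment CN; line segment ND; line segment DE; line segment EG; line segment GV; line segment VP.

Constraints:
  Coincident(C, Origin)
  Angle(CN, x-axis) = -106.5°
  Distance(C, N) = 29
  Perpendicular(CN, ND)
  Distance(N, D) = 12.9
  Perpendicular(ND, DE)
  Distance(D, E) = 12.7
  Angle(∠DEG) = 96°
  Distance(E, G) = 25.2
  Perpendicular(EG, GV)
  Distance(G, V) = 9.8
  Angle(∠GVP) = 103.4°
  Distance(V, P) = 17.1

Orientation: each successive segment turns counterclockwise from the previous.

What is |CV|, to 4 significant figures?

26.87

C is at the origin; CN runs at -106.5° with length 29.0, so N = (-8.236, -27.81). CN is perpendicular to ND, so ND runs at -16.50°; with |ND| = 12.9, D = (4.132, -31.47). ND ⟂ DE, so DE runs at 73.50°; with |DE| = 12.7, E = (7.739, -19.29). ∠DEG = 96.0° gives EG at 157.5° from the x-axis; with |EG| = 25.2, G = (-15.54, -9.649). EG ⟂ GV, so GV runs at -112.5°; with |GV| = 9.8, V = (-19.29, -18.70). Then |CV| = |V − C| = 26.87.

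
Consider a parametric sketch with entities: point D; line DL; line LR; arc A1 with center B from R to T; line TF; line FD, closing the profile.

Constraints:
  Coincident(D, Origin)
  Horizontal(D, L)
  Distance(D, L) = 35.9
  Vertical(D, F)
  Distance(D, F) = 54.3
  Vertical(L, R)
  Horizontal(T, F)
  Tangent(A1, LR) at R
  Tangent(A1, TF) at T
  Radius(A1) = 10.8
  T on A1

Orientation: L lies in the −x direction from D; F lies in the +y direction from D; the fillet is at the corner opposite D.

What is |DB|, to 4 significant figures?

50.22

D is at the origin; D and L share the same y with |DL| = 35.9 and L on the −x side, so L = (-35.90, 0.000). D and F share the same x with |DF| = 54.3 and F on the +y side, so F = (0.000, 54.30). The virtual corner opposite D is at (-35.90, 54.30). The tangent condition forces BR to be normal to LR and tangency of A1 to TF means the radius BT is perpendicular to TF, with radius 10.8, so the center B sits 10.8 in from both sides at B = (-25.10, 43.50). Then |DB| = |B − D| = 50.22.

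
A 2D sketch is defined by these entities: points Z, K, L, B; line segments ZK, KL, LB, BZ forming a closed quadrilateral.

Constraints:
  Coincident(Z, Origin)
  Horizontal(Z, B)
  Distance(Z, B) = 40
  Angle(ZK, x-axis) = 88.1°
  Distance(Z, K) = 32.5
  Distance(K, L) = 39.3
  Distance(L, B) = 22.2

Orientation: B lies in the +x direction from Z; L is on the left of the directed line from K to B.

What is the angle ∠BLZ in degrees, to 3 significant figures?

63.0°

Checks: |KL| = 39.30 ✓; |LB| = 22.20 ✓.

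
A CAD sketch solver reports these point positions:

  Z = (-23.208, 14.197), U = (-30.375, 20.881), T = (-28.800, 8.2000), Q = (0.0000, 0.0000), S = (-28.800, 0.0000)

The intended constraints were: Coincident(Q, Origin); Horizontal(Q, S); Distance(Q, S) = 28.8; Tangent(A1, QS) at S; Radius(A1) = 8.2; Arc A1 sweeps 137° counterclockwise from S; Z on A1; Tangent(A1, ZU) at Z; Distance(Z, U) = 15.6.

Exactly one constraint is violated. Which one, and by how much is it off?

Distance(Z, U) = 15.6 — off by 5.80.

Q = (0.00, 0.00) ✓; Q.y = 0.00, S.y = 0.00 ✓; |QS| = 28.80 ✓; ∠(TS, SQ) = 90.00° ✓; |TS| = 8.200 ✓; bearing(T→Z) − bearing(T→S) = 137.0° ✓; |TZ| = 8.200 ✓; ∠(TZ, ZU) = 90.00° ✓; |ZU| = 9.800 ✗.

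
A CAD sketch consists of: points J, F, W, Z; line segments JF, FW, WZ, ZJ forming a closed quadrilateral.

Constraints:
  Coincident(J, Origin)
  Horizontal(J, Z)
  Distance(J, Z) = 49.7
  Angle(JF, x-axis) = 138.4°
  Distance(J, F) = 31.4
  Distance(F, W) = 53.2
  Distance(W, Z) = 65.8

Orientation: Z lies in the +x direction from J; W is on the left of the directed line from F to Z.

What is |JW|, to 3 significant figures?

58.7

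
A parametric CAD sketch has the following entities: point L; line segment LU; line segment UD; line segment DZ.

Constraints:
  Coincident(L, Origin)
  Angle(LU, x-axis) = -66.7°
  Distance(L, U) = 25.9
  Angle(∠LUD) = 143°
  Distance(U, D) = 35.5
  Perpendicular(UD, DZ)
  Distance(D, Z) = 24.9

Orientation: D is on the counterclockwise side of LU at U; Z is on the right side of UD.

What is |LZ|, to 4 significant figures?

69.25

L is at the origin; LU runs at -66.7° with length 25.9, so U = 25.9·(cos -66.7°, sin -66.7°) = (10.24, -23.79). ∠LUD = 143.0°, so UD runs at -66.7° + (180° − 143.0°) = -29.70° from the x-axis; with |UD| = 35.5, D = U + 35.5·(cos -29.70°, sin -29.70°) = (41.08, -41.38). The perpendicularity gives DZ at right angles to UD; with |DZ| = 24.9 on the right of UD, Z = D + 24.9·(-0.4955, -0.8686) = (28.74, -63.01). Then |LZ| = |Z − L| = 69.25.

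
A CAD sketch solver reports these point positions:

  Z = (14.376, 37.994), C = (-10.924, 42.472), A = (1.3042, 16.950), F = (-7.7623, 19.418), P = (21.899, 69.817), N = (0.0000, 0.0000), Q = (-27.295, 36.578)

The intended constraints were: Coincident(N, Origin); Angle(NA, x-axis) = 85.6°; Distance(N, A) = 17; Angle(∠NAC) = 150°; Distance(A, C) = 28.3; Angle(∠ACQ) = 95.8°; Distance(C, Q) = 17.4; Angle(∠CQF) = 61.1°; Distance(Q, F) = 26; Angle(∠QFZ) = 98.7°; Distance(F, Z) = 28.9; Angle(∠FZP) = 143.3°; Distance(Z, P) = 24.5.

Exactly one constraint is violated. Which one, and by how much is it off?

Distance(Z, P) = 24.5 — off by 8.20.

N = (0.00, 0.00) ✓; NA at 85.60° ✓; |NA| = 17.00 ✓; ∠NAC = 150.0° ✓; |AC| = 28.30 ✓; ∠ACQ = 95.80° ✓; |CQ| = 17.40 ✓; ∠CQF = 61.10° ✓; |QF| = 26.00 ✓; ∠QFZ = 98.70° ✓; |FZ| = 28.90 ✓; ∠FZP = 143.3° ✓; |ZP| = 32.70 ✗.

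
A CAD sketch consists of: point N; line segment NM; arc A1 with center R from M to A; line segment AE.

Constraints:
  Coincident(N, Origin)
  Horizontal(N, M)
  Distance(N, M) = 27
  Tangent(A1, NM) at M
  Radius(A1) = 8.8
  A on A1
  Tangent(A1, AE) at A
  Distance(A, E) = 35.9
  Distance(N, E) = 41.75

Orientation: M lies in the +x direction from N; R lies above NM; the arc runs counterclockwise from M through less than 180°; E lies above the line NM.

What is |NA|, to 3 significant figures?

36.5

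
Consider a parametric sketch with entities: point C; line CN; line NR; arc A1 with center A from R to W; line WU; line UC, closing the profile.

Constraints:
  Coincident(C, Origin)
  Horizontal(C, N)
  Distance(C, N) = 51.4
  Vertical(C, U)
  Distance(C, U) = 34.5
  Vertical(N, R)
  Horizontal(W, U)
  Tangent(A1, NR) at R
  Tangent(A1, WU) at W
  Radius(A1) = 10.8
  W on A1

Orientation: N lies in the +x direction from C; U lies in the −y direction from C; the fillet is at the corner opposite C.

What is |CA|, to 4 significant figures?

47.01

C and U share the same x with |CU| = 34.5 and U on the −y side, so U = (0.000, -34.50). The virtual corner opposite C is at (51.40, -34.50). A1 meets NR tangentially, so AR is at right angles to NR and since A1 is tangent to WU there, AW ⟂ WU, with radius 10.8, so the center A sits 10.8 in from both sides at A = (40.60, -23.70). Then |CA| = |A − C| = 47.01.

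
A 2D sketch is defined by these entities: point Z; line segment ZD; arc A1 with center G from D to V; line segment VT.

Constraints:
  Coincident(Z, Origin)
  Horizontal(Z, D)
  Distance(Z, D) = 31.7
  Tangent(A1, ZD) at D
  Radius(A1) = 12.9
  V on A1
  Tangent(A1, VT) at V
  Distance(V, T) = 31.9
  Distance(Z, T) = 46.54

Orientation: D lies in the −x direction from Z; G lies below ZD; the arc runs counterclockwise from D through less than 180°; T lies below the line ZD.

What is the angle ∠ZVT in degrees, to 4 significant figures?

70.57°

Z is at the origin; Z and D share the same y with |ZD| = 31.7 and D on the −x side, so D = (-31.70, 0.000). The tangent condition forces GD to be normal to ZD, so G = D + (0, -12.9) = (-31.70, -12.90). Since GV ⟂ VT (tangency), |GT| = √(12.9² + 31.9²) = 34.41 regardless of where V sits on A1. So T lies on both circle(Z, 46.54) and circle(G, 34.41); the below-ZD intersection is T = (-16.21, -43.63). V is the foot of the tangent from T: V = (-40.20, -22.60).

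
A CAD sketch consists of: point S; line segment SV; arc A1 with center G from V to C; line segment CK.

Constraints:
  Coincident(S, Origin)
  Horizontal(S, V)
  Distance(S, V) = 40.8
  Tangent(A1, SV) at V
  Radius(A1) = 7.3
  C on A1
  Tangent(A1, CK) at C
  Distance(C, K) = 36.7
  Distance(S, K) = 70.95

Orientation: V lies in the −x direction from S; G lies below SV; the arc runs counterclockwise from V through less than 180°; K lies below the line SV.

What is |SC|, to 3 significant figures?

48.1

S is at the origin; S and V share the same y with |SV| = 40.8 and V on the −x side, so V = (-40.8, 0.00). Tangency of A1 to SV means the radius GV is perpendicular to SV, so G = V + (0, -7.3) = (-40.8, -7.30). Since GC ⟂ CK (tangency), |GK| = √(7.3² + 36.7²) = 37.4 regardless of where C sits on A1. So K lies on both circle(S, 70.95) and circle(G, 37.4); the below-SV intersection is K = (-58.4, -40.3). C is the foot of the tangent from K: C = (-47.8, -5.20).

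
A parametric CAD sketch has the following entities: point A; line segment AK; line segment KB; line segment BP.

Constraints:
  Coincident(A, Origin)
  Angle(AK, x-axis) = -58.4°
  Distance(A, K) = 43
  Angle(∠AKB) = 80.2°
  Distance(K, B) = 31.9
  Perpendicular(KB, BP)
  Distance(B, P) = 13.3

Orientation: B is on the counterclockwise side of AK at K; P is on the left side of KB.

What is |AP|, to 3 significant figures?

38.1

A is at the origin; AK runs at -58.4° with length 43.0, so K = 43.0·(cos -58.4°, sin -58.4°) = (22.5, -36.6). ∠AKB = 80.2°, so KB runs at -58.4° + (180° − 80.2°) = 41.4° from the x-axis; with |KB| = 31.9, B = K + 31.9·(cos 41.4°, sin 41.4°) = (46.5, -15.5). KB ⟂ BP; with |BP| = 13.3 on the left of KB, P = B + 13.3·(-0.661, 0.750) = (37.7, -5.55). Then |AP| = |P − A| = 38.1.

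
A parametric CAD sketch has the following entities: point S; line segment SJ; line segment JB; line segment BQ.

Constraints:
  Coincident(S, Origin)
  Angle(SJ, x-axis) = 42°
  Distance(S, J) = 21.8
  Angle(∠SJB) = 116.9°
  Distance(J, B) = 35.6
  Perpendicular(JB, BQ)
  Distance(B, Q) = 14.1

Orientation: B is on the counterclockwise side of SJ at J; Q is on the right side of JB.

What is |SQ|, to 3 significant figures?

56.5

S is at the origin; SJ runs at 42.0° with length 21.8, so J = 21.8·(cos 42.0°, sin 42.0°) = (16.2, 14.6). ∠SJB = 116.9°, so JB runs at 42.0° + (180° − 116.9°) = 105° from the x-axis; with |JB| = 35.6, B = J + 35.6·(cos 105°, sin 105°) = (6.93, 49.0). JB ⟂ BQ; with |BQ| = 14.1 on the right of JB, Q = B + 14.1·(0.965, 0.261) = (20.5, 52.6). Then |SQ| = |Q − S| = 56.5.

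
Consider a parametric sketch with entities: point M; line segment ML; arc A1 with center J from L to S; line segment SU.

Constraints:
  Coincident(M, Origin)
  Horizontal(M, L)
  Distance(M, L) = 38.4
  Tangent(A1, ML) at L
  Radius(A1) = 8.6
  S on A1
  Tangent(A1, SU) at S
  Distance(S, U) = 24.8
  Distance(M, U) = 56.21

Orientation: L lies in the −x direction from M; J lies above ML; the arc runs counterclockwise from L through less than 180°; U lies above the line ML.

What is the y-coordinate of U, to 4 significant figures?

34.08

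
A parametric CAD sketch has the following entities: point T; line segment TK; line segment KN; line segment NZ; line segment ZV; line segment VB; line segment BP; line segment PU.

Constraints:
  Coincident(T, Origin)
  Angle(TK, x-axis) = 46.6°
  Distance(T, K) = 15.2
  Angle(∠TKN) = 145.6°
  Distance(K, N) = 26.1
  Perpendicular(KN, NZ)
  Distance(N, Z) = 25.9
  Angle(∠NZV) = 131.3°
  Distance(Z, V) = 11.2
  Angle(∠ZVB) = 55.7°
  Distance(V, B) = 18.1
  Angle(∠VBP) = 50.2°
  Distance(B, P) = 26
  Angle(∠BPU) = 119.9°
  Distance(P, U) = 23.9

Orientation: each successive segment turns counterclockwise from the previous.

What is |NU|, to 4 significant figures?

54.22

T is at the origin; TK runs at 46.6° with length 15.2, so K = (10.44, 11.04). ∠TKN = 145.6° gives KN at 81.00° from the x-axis; with |KN| = 26.1, N = (14.53, 36.82). The perpendicularity gives NZ at right angles to KN, so NZ runs at 171.0°; with |NZ| = 25.9, Z = (-11.05, 40.87). ∠NZV = 131.3° gives ZV at -140.3° from the x-axis; with |ZV| = 11.2, V = (-19.67, 33.72). ∠ZVB = 55.7° gives VB at -16.00° from the x-axis; with |VB| = 18.1, B = (-2.273, 28.73). ∠VBP = 50.2° gives BP at 113.8° from the x-axis; with |BP| = 26.0, P = (-12.77, 52.52). ∠BPU = 119.9° gives PU at 173.9° from the x-axis; with |PU| = 23.9, U = (-36.53, 55.06). Then |NU| = |U − N| = 54.22.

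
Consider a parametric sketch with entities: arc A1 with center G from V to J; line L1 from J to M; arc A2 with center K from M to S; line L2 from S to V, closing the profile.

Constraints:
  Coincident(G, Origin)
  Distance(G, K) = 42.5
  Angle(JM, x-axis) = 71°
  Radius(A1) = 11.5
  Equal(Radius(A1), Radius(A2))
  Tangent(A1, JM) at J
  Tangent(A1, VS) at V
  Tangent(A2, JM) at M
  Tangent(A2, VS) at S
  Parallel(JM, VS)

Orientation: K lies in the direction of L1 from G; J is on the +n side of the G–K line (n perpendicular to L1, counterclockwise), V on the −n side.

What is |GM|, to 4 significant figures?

44.03

The slot axis is L1's direction at 71.0°, so u = (cos 71.0°, sin 71.0°) = (0.3256, 0.9455) and n = (−sin 71.0°, cos 71.0°) = (-0.9455, 0.3256). G is at the origin and K lies 42.5 along u from G, so K = 42.5·u = (13.84, 40.18). Tangency of A1 to both parallel lines with radius 11.5 puts J and V at G ± 11.5·n: J = (-10.87, 3.744), V = (10.87, -3.744). Equal radii place M and S the same way about K: M = K + 11.5·n = (2.963, 43.93), S = K − 11.5·n = (24.71, 36.44). Then |GM| = |M − G| = 44.03.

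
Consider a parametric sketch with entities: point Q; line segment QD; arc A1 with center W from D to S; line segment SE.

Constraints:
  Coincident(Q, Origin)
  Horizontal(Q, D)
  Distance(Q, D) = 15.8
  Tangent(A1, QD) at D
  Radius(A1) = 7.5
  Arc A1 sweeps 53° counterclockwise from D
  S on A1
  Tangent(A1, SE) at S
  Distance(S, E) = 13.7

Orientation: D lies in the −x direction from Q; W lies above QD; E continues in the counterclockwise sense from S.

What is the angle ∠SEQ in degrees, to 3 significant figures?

43.4°

Q is at the origin; QD is horizontal with |QD| = 15.8 and D on the −x side, so D = (-15.8, 0.00). Tangency of A1 to QD means the radius WD is perpendicular to QD, so W = D + (0, 7.5) = (-15.8, 7.50). On A1, D sits at bearing -90° from W; a 53° counterclockwise sweep puts S at bearing -37°, so S = W + 7.5·(cos -37°, sin -37°) = (-9.81, 2.99). The tangent condition forces WS to be normal to SE, so SE runs along (−sin -37°, cos -37°); with |SE| = 13.7, E = (-1.57, 13.9). Then cos ∠SEQ = ES·EQ / (|ES||EQ|), giving 43.4°.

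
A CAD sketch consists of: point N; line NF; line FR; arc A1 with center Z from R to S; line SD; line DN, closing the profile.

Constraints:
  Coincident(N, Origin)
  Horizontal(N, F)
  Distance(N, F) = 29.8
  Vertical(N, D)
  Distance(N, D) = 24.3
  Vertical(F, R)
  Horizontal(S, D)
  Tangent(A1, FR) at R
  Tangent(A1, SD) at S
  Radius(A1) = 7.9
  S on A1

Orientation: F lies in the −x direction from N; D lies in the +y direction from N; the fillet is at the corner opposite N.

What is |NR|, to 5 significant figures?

34.015

The virtual corner opposite N is at (-29.800, 24.300). Since A1 is tangent to FR there, ZR ⟂ FR and the tangent condition forces ZS to be normal to SD, with radius 7.9, so the center Z sits 7.9 in from both sides at Z = (-21.900, 16.400). That places the tangent points at R = (-29.800, 16.400) on FR and S = (-21.900, 24.300) on SD. Then |NR| = |R − N| = 34.015.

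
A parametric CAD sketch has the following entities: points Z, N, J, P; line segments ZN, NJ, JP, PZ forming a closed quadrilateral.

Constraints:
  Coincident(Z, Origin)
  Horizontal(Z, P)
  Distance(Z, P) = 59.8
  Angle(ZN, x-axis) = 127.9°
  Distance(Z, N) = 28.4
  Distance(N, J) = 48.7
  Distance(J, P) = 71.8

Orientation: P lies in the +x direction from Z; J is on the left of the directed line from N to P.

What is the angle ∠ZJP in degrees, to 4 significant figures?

53.15°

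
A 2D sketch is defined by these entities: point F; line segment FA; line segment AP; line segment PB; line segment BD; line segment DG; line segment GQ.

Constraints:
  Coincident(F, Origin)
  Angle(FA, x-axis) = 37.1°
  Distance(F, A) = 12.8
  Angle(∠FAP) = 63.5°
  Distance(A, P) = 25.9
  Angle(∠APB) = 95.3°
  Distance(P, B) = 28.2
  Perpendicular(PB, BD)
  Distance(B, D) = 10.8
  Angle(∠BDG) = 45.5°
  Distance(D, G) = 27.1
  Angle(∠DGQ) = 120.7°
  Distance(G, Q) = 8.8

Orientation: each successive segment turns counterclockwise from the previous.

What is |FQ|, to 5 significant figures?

37.928

F is at the origin; FA runs at 37.1° with length 12.8, so A = (10.209, 7.7211). ∠FAP = 63.5° gives AP at 153.60° from the x-axis; with |AP| = 25.9, P = (-12.990, 19.237). ∠APB = 95.3° gives PB at -121.70° from the x-axis; with |PB| = 28.2, B = (-27.808, -4.7558). PB is perpendicular to BD, so BD runs at -31.700°; with |BD| = 10.8, D = (-18.619, -10.431). ∠BDG = 45.5° gives DG at 102.80° from the x-axis; with |DG| = 27.1, G = (-24.623, 15.996). ∠DGQ = 120.7° gives GQ at 162.10° from the x-axis; with |GQ| = 8.8, Q = (-32.997, 18.700). Then |FQ| = |Q − F| = 37.928.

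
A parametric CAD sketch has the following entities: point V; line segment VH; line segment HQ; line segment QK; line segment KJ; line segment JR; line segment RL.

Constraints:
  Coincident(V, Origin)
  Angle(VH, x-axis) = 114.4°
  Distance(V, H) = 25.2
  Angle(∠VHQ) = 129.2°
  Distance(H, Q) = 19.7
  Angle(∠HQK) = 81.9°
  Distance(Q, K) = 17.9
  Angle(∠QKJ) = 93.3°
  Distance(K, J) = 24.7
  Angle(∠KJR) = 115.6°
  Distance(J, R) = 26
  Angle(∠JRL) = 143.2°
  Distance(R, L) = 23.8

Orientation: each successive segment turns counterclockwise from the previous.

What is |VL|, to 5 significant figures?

51.388

∠KJR = 115.6° gives JR at 54.400° from the x-axis; with |JR| = 26.0, R = (7.9149, 27.055). ∠JRL = 143.2° gives RL at 91.200° from the x-axis; with |RL| = 23.8, L = (7.4165, 50.850). Then |VL| = |L − V| = 51.388.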